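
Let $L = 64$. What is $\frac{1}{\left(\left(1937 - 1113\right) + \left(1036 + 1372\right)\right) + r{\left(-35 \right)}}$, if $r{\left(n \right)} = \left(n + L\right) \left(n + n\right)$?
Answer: $\frac{1}{1202} \approx 0.00083195$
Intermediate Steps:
$r{\left(n \right)} = 2 n \left(64 + n\right)$ ($r{\left(n \right)} = \left(n + 64\right) \left(n + n\right) = \left(64 + n\right) 2 n = 2 n \left(64 + n\right)$)
$\frac{1}{\left(\left(1937 - 1113\right) + \left(1036 + 1372\right)\right) + r{\left(-35 \right)}} = \frac{1}{\left(\left(1937 - 1113\right) + \left(1036 + 1372\right)\right) + 2 \left(-35\right) \left(64 - 35\right)} = \frac{1}{\left(824 + 2408\right) + 2 \left(-35\right) 29} = \frac{1}{3232 - 2030} = \frac{1}{1202}$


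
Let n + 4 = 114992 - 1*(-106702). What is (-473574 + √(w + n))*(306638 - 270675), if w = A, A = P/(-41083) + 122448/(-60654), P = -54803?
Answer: -17031141762 + 35963*√780349890720854043579/59329721 ≈ -1.7014e+10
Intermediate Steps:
n = 221690 (n = -4 + (114992 - 1*(-106702)) = -4 + (114992 + 106702) = -4 + 221694 = 221690)
A = -40631191/59329721 (A = -54803/(-41083) + 122448/(-60654) = -54803*(-1/41083) + 122448*(-1/60654) = 7829/5869 - 20408/10109 = -40631191/59329721 ≈ -0.68484)
w = -40631191/59329721 ≈ -0.68484
(-473574 + √(w + n))*(306638 - 270675) = (-473574 + √(-40631191/59329721 + 221690))*(306638 - 270675) = (-473574 + √(13152765217299/59329721))*35963 = (-473574 + √780349890720854043579/59329721)*35963 = -17031141762 + 35963*√780349890720854043579/59329721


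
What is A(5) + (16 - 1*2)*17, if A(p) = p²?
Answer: 263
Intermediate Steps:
A(5) + (16 - 1*2)*17 = 5² + (16 - 1*2)*17 = 25 + (16 - 2)*17 = 25 + 14*17 = 25 + 238 = 263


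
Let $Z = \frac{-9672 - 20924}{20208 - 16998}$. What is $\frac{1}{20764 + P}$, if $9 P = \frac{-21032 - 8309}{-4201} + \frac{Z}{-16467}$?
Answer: $\frac{999274288815}{20749706866207993} \approx 4.8158 \cdot 10^{-5}$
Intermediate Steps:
$Z = - \frac{15298}{1605}$ ($Z = - \frac{30596}{3210} = \left(-30596\right) \frac{1}{3210} = - \frac{15298}{1605} \approx -9.5315$)
$P = \frac{775533253333}{999274288815}$ ($P = \frac{\frac{-21032 - 8309}{-4201} - \frac{15298}{1605 \left(-16467\right)}}{9} = \frac{\left(-21032 - 8309\right) \left(- \frac{1}{4201}\right) - - \frac{15298}{26429535}}{9} = \frac{\left(-29341\right) \left(- \frac{1}{4201}\right) + \frac{15298}{26429535}}{9} = \frac{\frac{29341}{4201} + \frac{15298}{26429535}}{9} = \frac{1}{9} \cdot \frac{775533253333}{111030476535} = \frac{775533253333}{999274288815} \approx 0.7761$)
$\frac{1}{20764 + P} = \frac{1}{20764 + \frac{775533253333}{999274288815}} = \frac{1}{\frac{20749706866207993}{999274288815}} = \frac{999274288815}{20749706866207993}$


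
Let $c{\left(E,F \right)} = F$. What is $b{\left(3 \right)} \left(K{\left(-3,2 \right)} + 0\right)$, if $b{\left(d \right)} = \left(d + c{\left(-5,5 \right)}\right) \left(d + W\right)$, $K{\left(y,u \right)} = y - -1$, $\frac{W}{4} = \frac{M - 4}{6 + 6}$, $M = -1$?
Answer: $- \frac{64}{3} \approx -21.333$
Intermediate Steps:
$W = - \frac{5}{3}$ ($W = 4 \frac{-1 - 4}{6 + 6} = 4 \left(- \frac{5}{12}\right) = - \frac{5}{3} \approx -1.6667$)
$K{\left(y,u \right)} = 1 + y$ ($K{\left(y,u \right)} = y + 1 = 1 + y$)
$b{\left(d \right)} = \left(5 + d\right) \left(- \frac{5}{3} + d\right)$ ($b{\left(d \right)} = \left(d + 5\right) \left(d - \frac{5}{3}\right) = \left(5 + d\right) \left(- \frac{5}{3} + d\right)$)
$b{\left(3 \right)} \left(K{\left(-3,2 \right)} + 0\right) = \left(- \frac{25}{3} + 3^{2} + \frac{10}{3} \cdot 3\right) \left(\left(1 - 3\right) + 0\right) = \left(- \frac{25}{3} + 9 + 10\right) \left(-2 + 0\right) = \frac{32}{3} \left(-2\right) = - \frac{64}{3}$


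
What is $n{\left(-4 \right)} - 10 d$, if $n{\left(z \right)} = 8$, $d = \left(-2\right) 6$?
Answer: $128$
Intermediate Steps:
$d = -12$
$n{\left(-4 \right)} - 10 d = 8 - -120 = 8 + 120 = 128$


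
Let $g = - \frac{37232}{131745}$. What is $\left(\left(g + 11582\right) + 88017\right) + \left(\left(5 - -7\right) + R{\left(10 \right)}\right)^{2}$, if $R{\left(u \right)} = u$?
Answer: $\frac{13185397603}{131745} \approx 1.0008 \cdot 10^{5}$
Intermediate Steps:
$g = - \frac{37232}{131745}$ ($g = \left(-37232\right) \frac{1}{131745} = - \frac{37232}{131745} \approx -0.28261$)
$\left(\left(g + 11582\right) + 88017\right) + \left(\left(5 - -7\right) + R{\left(10 \right)}\right)^{2} = \left(\left(- \frac{37232}{131745} + 11582\right) + 88017\right) + \left(\left(5 - -7\right) + 10\right)^{2} = \left(\frac{1525833358}{131745} + 88017\right) + \left(\left(5 + 7\right) + 10\right)^{2} = \frac{13121633023}{131745} + \left(12 + 10\right)^{2} = \frac{13121633023}{131745} + 22^{2} = \frac{13121633023}{131745} + 484 = \frac{13185397603}{131745}$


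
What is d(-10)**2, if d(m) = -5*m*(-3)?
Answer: 22500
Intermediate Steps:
d(m) = 15*m
d(-10)**2 = (15*(-10))**2 = (-150)**2 = 22500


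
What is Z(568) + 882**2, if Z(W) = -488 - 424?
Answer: 777012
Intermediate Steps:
Z(W) = -912
Z(568) + 882**2 = -912 + 882**2 = -912 + 777924 = 777012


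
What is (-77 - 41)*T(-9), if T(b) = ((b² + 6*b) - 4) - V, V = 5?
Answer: -2124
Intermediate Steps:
T(b) = -9 + b² + 6*b (T(b) = ((b² + 6*b) - 4) - 1*5 = (-4 + b² + 6*b) - 5 = -9 + b² + 6*b)
(-77 - 41)*T(-9) = (-77 - 41)*(-9 + (-9)² + 6*(-9)) = -118*(-9 + 81 - 54) = -118*18 = -2124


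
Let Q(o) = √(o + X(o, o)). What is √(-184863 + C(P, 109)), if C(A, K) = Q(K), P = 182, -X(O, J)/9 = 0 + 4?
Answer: √(-184863 + √73) ≈ 429.95*I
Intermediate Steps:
X(O, J) = -36 (X(O, J) = -9*(0 + 4) = -9*4 = -36)
Q(o) = √(-36 + o) (Q(o) = √(o - 36) = √(-36 + o))
C(A, K) = √(-36 + K)
√(-184863 + C(P, 109)) = √(-184863 + √(-36 + 109)) = √(-184863 + √73)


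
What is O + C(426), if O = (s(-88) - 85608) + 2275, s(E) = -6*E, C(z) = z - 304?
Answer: -82683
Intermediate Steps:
C(z) = -304 + z
O = -82805 (O = (-6*(-88) - 85608) + 2275 = (528 - 85608) + 2275 = -85080 + 2275 = -82805)
O + C(426) = -82805 + (-304 + 426) = -82805 + 122 = -82683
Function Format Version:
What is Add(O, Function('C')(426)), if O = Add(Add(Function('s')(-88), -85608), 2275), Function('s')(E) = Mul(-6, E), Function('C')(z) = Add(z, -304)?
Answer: -82683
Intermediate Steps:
Function('C')(z) = Add(-304, z)
O = -82805 (O = Add(Add(Mul(-6, -88), -85608), 2275) = Add(Add(528, -85608), 2275) = Add(-85080, 2275) = -82805)
Add(O, Function('C')(426)) = Add(-82805, Add(-304, 426)) = Add(-82805, 122) = -82683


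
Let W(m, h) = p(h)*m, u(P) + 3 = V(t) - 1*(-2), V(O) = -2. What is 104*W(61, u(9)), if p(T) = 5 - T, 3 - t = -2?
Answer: 50752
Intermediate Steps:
t = 5 (t = 3 - 1*(-2) = 3 + 2 = 5)
u(P) = -3 (u(P) = -3 + (-2 - 1*(-2)) = -3 + (-2 + 2) = -3 + 0 = -3)
W(m, h) = m*(5 - h) (W(m, h) = (5 - h)*m = m*(5 - h))
104*W(61, u(9)) = 104*(61*(5 - 1*(-3))) = 104*(61*(5 + 3)) = 104*(61*8) = 104*488 = 50752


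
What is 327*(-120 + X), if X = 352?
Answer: 75864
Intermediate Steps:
327*(-120 + X) = 327*(-120 + 352) = 327*232 = 75864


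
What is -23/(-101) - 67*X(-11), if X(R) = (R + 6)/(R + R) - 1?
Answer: 115545/2222 ≈ 52.000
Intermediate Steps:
X(R) = -1 + (6 + R)/(2*R) (X(R) = (6 + R)/((2*R)) - 1 = (6 + R)*(1/(2*R)) - 1 = (6 + R)/(2*R) - 1 = -1 + (6 + R)/(2*R))
-23/(-101) - 67*X(-11) = -23/(-101) - 67*(6 - 1*(-11))/(2*(-11)) = -23*(-1/101) - 67*(-1)*(6 + 11)/(2*11) = 23/101 - 67*(-1)*17/(2*11) = 23/101 - 67*(-17/22) = 23/101 + 1139/22 = 115545/2222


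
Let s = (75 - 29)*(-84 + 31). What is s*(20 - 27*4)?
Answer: 214544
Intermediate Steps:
s = -2438 (s = 46*(-53) = -2438)
s*(20 - 27*4) = -2438*(20 - 27*4) = -2438*(20 - 108) = -2438*(-88) = 214544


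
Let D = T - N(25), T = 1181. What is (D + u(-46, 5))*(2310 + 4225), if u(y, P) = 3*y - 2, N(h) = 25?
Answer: 6639560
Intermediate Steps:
u(y, P) = -2 + 3*y
D = 1156 (D = 1181 - 1*25 = 1181 - 25 = 1156)
(D + u(-46, 5))*(2310 + 4225) = (1156 + (-2 + 3*(-46)))*(2310 + 4225) = (1156 + (-2 - 138))*6535 = (1156 - 140)*6535 = 1016*6535 = 6639560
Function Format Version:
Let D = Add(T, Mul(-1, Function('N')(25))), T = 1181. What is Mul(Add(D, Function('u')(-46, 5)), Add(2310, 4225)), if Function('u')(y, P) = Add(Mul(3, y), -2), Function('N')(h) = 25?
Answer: 6639560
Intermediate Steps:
Function('u')(y, P) = Add(-2, Mul(3, y))
D = 1156 (D = Add(1181, Mul(-1, 25)) = Add(1181, -25) = 1156)
Mul(Add(D, Function('u')(-46, 5)), Add(2310, 4225)) = Mul(Add(1156, Add(-2, Mul(3, -46))), Add(2310, 4225)) = Mul(Add(1156, Add(-2, -138)), 6535) = Mul(Add(1156, -140), 6535) = Mul(1016, 6535) = 6639560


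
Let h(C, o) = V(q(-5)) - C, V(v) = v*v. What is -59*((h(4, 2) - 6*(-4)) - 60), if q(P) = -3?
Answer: 1829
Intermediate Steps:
V(v) = v²
h(C, o) = 9 - C (h(C, o) = (-3)² - C = 9 - C)
-59*((h(4, 2) - 6*(-4)) - 60) = -59*(((9 - 1*4) - 6*(-4)) - 60) = -59*(((9 - 4) + 24) - 60) = -59*((5 + 24) - 60) = -59*(29 - 60) = -59*(-31) = 1829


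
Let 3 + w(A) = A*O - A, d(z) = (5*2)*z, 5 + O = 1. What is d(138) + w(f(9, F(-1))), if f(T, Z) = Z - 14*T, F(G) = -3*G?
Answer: 1992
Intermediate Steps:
O = -4 (O = -5 + 1 = -4)
d(z) = 10*z
w(A) = -3 - 5*A (w(A) = -3 + (A*(-4) - A) = -3 + (-4*A - A) = -3 - 5*A)
d(138) + w(f(9, F(-1))) = 10*138 + (-3 - 5*(-3*(-1) - 14*9)) = 1380 + (-3 - 5*(3 - 126)) = 1380 + (-3 - 5*(-123)) = 1380 + (-3 + 615) = 1380 + 612 = 1992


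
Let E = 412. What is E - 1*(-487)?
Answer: 899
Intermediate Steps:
E - 1*(-487) = 412 - 1*(-487) = 412 + 487 = 899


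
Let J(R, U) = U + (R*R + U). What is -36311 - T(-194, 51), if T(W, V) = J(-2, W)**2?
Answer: -183767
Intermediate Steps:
J(R, U) = R**2 + 2*U (J(R, U) = U + (R**2 + U) = U + (U + R**2) = R**2 + 2*U)
T(W, V) = (4 + 2*W)**2 (T(W, V) = ((-2)**2 + 2*W)**2 = (4 + 2*W)**2)
-36311 - T(-194, 51) = -36311 - 4*(2 - 194)**2 = -36311 - 4*(-192)**2 = -36311 - 4*36864 = -36311 - 1*147456 = -36311 - 147456 = -183767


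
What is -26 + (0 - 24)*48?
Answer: -1178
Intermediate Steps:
-26 + (0 - 24)*48 = -26 - 24*48 = -26 - 1152 = -1178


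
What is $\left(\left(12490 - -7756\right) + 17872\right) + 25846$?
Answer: $63964$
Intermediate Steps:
$\left(\left(12490 - -7756\right) + 17872\right) + 25846 = \left(\left(12490 + 7756\right) + 17872\right) + 25846 = \left(20246 + 17872\right) + 25846 = 38118 + 25846 = 63964$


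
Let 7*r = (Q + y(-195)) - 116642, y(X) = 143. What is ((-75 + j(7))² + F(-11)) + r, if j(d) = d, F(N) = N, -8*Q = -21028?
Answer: -163159/14 ≈ -11654.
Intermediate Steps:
Q = 5257/2 (Q = -⅛*(-21028) = 5257/2 ≈ 2628.5)
r = -227741/14 (r = ((5257/2 + 143) - 116642)/7 = (5543/2 - 116642)/7 = (⅐)*(-227741/2) = -227741/14 ≈ -16267.)
((-75 + j(7))² + F(-11)) + r = ((-75 + 7)² - 11) - 227741/14 = ((-68)² - 11) - 227741/14 = (4624 - 11) - 227741/14 = 4613 - 227741/14 = -163159/14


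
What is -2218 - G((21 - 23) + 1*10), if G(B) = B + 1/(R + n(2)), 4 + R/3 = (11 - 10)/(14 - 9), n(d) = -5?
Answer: -182527/82 ≈ -2225.9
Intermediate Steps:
R = -57/5 (R = -12 + 3*((11 - 10)/(14 - 9)) = -12 + 3*(1/5) = -12 + 3*(1*(⅕)) = -12 + 3*(⅕) = -12 + ⅗ = -57/5 ≈ -11.400)
G(B) = -5/82 + B (G(B) = B + 1/(-57/5 - 5) = B + 1/(-82/5) = B - 5/82 = -5/82 + B)
-2218 - G((21 - 23) + 1*10) = -2218 - (-5/82 + ((21 - 23) + 1*10)) = -2218 - (-5/82 + (-2 + 10)) = -2218 - (-5/82 + 8) = -2218 - 1*651/82 = -2218 - 651/82 = -182527/82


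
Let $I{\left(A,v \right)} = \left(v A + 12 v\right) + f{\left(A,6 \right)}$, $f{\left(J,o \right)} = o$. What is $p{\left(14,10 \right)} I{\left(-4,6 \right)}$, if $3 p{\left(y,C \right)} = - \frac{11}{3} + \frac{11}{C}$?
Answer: $- \frac{231}{5} \approx -46.2$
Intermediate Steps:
$I{\left(A,v \right)} = 6 + 12 v + A v$ ($I{\left(A,v \right)} = \left(v A + 12 v\right) + 6 = \left(A v + 12 v\right) + 6 = \left(12 v + A v\right) + 6 = 6 + 12 v + A v$)
$p{\left(y,C \right)} = - \frac{11}{9} + \frac{11}{3 C}$ ($p{\left(y,C \right)} = \frac{- \frac{11}{3} + \frac{11}{C}}{3} = - \frac{11}{9} + \frac{11}{3 C}$)
$p{\left(14,10 \right)} I{\left(-4,6 \right)} = \frac{11 \left(3 - 10\right)}{9 \cdot 10} \left(6 + 12 \cdot 6 - 24\right) = \frac{11}{9} \cdot \frac{1}{10} \left(3 - 10\right) \left(6 + 72 - 24\right) = \frac{11}{9} \cdot \frac{1}{10} \left(-7\right) 54 = \left(- \frac{77}{90}\right) 54 = - \frac{231}{5}$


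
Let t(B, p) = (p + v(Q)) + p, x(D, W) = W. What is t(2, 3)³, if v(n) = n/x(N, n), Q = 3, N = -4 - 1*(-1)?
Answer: 343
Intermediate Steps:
N = -3 (N = -4 + 1 = -3)
v(n) = 1 (v(n) = n/n = 1)
t(B, p) = 1 + 2*p (t(B, p) = (p + 1) + p = (1 + p) + p = 1 + 2*p)
t(2, 3)³ = (1 + 2*3)³ = (1 + 6)³ = 7³ = 343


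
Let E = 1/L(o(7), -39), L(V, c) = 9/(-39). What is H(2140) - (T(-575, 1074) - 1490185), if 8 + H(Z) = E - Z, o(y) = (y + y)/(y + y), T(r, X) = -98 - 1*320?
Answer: 4465352/3 ≈ 1.4885e+6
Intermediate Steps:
T(r, X) = -418 (T(r, X) = -98 - 320 = -418)
o(y) = 1 (o(y) = (2*y)/((2*y)) = (2*y)*(1/(2*y)) = 1)
L(V, c) = -3/13 (L(V, c) = 9*(-1/39) = -3/13)
E = -13/3 (E = 1/(-3/13) = -13/3 ≈ -4.3333)
H(Z) = -37/3 - Z (H(Z) = -8 + (-13/3 - Z) = -37/3 - Z)
H(2140) - (T(-575, 1074) - 1490185) = (-37/3 - 1*2140) - (-418 - 1490185) = (-37/3 - 2140) - 1*(-1490603) = -6457/3 + 1490603 = 4465352/3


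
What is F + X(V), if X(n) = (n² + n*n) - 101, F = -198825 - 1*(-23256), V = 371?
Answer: 99612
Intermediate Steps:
F = -175569 (F = -198825 + 23256 = -175569)
X(n) = -101 + 2*n² (X(n) = (n² + n²) - 101 = 2*n² - 101 = -101 + 2*n²)
F + X(V) = -175569 + (-101 + 2*371²) = -175569 + (-101 + 2*137641) = -175569 + (-101 + 275282) = -175569 + 275181 = 99612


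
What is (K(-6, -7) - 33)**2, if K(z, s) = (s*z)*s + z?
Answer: 110889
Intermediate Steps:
K(z, s) = z + z*s**2 (K(z, s) = z*s**2 + z = z + z*s**2)
(K(-6, -7) - 33)**2 = (-6*(1 + (-7)**2) - 33)**2 = (-6*(1 + 49) - 33)**2 = (-6*50 - 33)**2 = (-300 - 33)**2 = (-333)**2 = 110889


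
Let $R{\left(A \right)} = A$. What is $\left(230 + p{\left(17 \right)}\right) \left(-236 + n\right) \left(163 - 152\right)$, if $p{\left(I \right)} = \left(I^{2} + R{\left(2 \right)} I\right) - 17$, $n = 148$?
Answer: $-518848$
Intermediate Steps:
$p{\left(I \right)} = -17 + I^{2} + 2 I$ ($p{\left(I \right)} = \left(I^{2} + 2 I\right) - 17 = -17 + I^{2} + 2 I$)
$\left(230 + p{\left(17 \right)}\right) \left(-236 + n\right) \left(163 - 152\right) = \left(230 + \left(-17 + 17^{2} + 2 \cdot 17\right)\right) \left(-236 + 148\right) \left(163 - 152\right) = \left(230 + \left(-17 + 289 + 34\right)\right) \left(\left(-88\right) 11\right) = \left(230 + 306\right) \left(-968\right) = 536 \left(-968\right) = -518848$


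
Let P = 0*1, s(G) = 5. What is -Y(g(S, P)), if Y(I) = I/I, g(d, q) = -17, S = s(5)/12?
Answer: -1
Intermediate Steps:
S = 5/12 ≈ 0.41667
P = 0
Y(I) = 1
-Y(g(S, P)) = -1*1 = -1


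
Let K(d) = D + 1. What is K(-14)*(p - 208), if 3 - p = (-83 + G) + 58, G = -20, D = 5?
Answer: -960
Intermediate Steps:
K(d) = 6 (K(d) = 5 + 1 = 6)
p = 48 (p = 3 - ((-83 - 20) + 58) = 3 - (-103 + 58) = 3 - 1*(-45) = 3 + 45 = 48)
K(-14)*(p - 208) = 6*(48 - 208) = 6*(-160) = -960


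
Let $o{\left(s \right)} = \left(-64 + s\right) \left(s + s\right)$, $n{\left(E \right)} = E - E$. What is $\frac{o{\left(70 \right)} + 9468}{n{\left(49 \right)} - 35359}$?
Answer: $- \frac{10308}{35359} \approx -0.29152$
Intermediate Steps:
$n{\left(E \right)} = 0$
$o{\left(s \right)} = 2 s \left(-64 + s\right)$ ($o{\left(s \right)} = \left(-64 + s\right) 2 s = 2 s \left(-64 + s\right)$)
$\frac{o{\left(70 \right)} + 9468}{n{\left(49 \right)} - 35359} = \frac{2 \cdot 70 \left(-64 + 70\right) + 9468}{0 - 35359} = \frac{2 \cdot 70 \cdot 6 + 9468}{-35359} = \left(840 + 9468\right) \left(- \frac{1}{35359}\right) = 10308 \left(- \frac{1}{35359}\right) = - \frac{10308}{35359}$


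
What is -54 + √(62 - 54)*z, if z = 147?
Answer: -54 + 294*√2 ≈ 361.78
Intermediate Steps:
-54 + √(62 - 54)*z = -54 + √(62 - 54)*147 = -54 + √8*147 = -54 + (2*√2)*147 = -54 + 294*√2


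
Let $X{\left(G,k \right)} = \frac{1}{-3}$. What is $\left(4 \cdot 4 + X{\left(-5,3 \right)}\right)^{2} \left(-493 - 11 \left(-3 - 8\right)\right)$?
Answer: $- \frac{273916}{3} \approx -91305.0$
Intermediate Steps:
$X{\left(G,k \right)} = - \frac{1}{3}$
$\left(4 \cdot 4 + X{\left(-5,3 \right)}\right)^{2} \left(-493 - 11 \left(-3 - 8\right)\right) = \left(4 \cdot 4 - \frac{1}{3}\right)^{2} \left(-493 - 11 \left(-3 - 8\right)\right) = \left(16 - \frac{1}{3}\right)^{2} \left(-493 - -121\right) = \left(\frac{47}{3}\right)^{2} \left(-493 + 121\right) = \frac{2209}{9} \left(-372\right) = - \frac{273916}{3}$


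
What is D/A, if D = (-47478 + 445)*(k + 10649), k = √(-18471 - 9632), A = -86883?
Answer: 500854417/86883 + 47033*I*√28103/86883 ≈ 5764.7 + 90.75*I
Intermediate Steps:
k = I*√28103 (k = √(-28103) = I*√28103 ≈ 167.64*I)
D = -500854417 - 47033*I*√28103 (D = (-47478 + 445)*(I*√28103 + 10649) = -47033*(10649 + I*√28103) = -500854417 - 47033*I*√28103 ≈ -5.0085e+8 - 7.8846e+6*I)
D/A = (-500854417 - 47033*I*√28103)/(-86883) = (-500854417 - 47033*I*√28103)*(-1/86883) = 500854417/86883 + 47033*I*√28103/86883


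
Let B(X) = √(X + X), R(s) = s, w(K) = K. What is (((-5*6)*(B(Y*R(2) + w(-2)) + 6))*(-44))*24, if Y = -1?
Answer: 190080 + 63360*I*√2 ≈ 1.9008e+5 + 89605.0*I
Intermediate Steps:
B(X) = √2*√X (B(X) = √(2*X) = √2*√X)
(((-5*6)*(B(Y*R(2) + w(-2)) + 6))*(-44))*24 = (((-5*6)*(√2*√(-1*2 - 2) + 6))*(-44))*24 = (-30*(√2*√(-2 - 2) + 6)*(-44))*24 = (-30*(√2*√(-4) + 6)*(-44))*24 = (-30*(√2*(2*I) + 6)*(-44))*24 = (-30*(2*I*√2 + 6)*(-44))*24 = (-30*(6 + 2*I*√2)*(-44))*24 = ((-180 - 60*I*√2)*(-44))*24 = (7920 + 2640*I*√2)*24 = 190080 + 63360*I*√2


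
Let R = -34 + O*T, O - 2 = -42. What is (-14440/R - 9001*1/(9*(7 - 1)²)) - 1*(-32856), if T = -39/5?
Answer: 1476112397/45036 ≈ 32776.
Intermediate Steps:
O = -40 (O = 2 - 42 = -40)
T = -39/5 (T = -39*⅕ = -39/5 ≈ -7.8000)
R = 278 (R = -34 - 40*(-39/5) = -34 + 312 = 278)
(-14440/R - 9001*1/(9*(7 - 1)²)) - 1*(-32856) = (-14440/278 - 9001*1/(9*(7 - 1)²)) - 1*(-32856) = (-14440*1/278 - 9001/((6*(-3))²)) + 32856 = (-7220/139 - 9001/((-18)²)) + 32856 = (-7220/139 - 9001/324) + 32856 = -3590419/45036 + 32856 = 1476112397/45036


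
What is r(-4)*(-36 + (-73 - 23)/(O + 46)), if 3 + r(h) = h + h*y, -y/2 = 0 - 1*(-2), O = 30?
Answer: -6372/19 ≈ -335.37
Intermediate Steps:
y = -4 (y = -2*(0 - 1*(-2)) = -2*(0 + 2) = -2*2 = -4)
r(h) = -3 - 3*h (r(h) = -3 + (h + h*(-4)) = -3 + (h - 4*h) = -3 - 3*h)
r(-4)*(-36 + (-73 - 23)/(O + 46)) = (-3 - 3*(-4))*(-36 + (-73 - 23)/(30 + 46)) = (-3 + 12)*(-36 - 96/76) = 9*(-36 - 96*1/76) = 9*(-36 - 24/19) = 9*(-708/19) = -6372/19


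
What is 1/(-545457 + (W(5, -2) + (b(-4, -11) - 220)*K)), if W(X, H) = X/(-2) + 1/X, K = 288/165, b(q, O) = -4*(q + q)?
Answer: -110/60036619 ≈ -1.8322e-6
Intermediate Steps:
b(q, O) = -8*q
K = 96/55 (K = 288*(1/165) = 96/55 ≈ 1.7455)
W(X, H) = 1/X - X/2 (W(X, H) = X*(-½) + 1/X = -X/2 + 1/X = 1/X - X/2)
1/(-545457 + (W(5, -2) + (b(-4, -11) - 220)*K)) = 1/(-545457 + ((1/5 - ½*5) + (-8*(-4) - 220)*(96/55))) = 1/(-545457 + ((⅕ - 5/2) + (32 - 220)*(96/55))) = 1/(-545457 + (-23/10 - 188*96/55)) = 1/(-545457 + (-23/10 - 18048/55)) = 1/(-545457 - 36349/110) = 1/(-60036619/110) = -110/60036619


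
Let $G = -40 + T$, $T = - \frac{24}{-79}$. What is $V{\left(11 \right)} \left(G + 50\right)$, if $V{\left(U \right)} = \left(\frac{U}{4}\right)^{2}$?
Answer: $\frac{49247}{632} \approx 77.922$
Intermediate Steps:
$T = \frac{24}{79}$ ($T = \left(-24\right) \left(- \frac{1}{79}\right) = \frac{24}{79} \approx 0.3038$)
$V{\left(U \right)} = \frac{U^{2}}{16}$ ($V{\left(U \right)} = \left(U \frac{1}{4}\right)^{2} = \left(\frac{U}{4}\right)^{2} = \frac{U^{2}}{16}$)
$G = - \frac{3136}{79}$ ($G = -40 + \frac{24}{79} = - \frac{3136}{79} \approx -39.696$)
$V{\left(11 \right)} \left(G + 50\right) = \frac{11^{2}}{16} \left(- \frac{3136}{79} + 50\right) = \frac{1}{16} \cdot 121 \cdot \frac{814}{79} = \frac{121}{16} \cdot \frac{814}{79} = \frac{49247}{632}$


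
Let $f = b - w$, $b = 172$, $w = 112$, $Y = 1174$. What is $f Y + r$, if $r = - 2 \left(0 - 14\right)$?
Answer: $70468$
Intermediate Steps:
$r = 28$ ($r = \left(-2\right) \left(-14\right) = 28$)
$f = 60$ ($f = 172 - 112 = 60$)
$f Y + r = 60 \cdot 1174 + 28 = 70440 + 28 = 70468$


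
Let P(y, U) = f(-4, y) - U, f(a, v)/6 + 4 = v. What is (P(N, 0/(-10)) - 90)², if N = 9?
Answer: 3600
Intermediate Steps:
f(a, v) = -24 + 6*v
P(y, U) = -24 - U + 6*y (P(y, U) = (-24 + 6*y) - U = -24 - U + 6*y)
(P(N, 0/(-10)) - 90)² = ((-24 - 0/(-10) + 6*9) - 90)² = ((-24 - 0*(-1)/10 + 54) - 90)² = ((-24 - 1*0 + 54) - 90)² = ((-24 + 0 + 54) - 90)² = (30 - 90)² = (-60)² = 3600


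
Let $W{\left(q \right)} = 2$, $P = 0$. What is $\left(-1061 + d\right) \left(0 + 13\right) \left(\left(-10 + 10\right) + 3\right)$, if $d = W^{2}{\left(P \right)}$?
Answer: $-41223$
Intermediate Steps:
$d = 4$ ($d = 2^{2} = 4$)
$\left(-1061 + d\right) \left(0 + 13\right) \left(\left(-10 + 10\right) + 3\right) = \left(-1061 + 4\right) \left(0 + 13\right) \left(\left(-10 + 10\right) + 3\right) = - 1057 \cdot 13 \left(0 + 3\right) = - 1057 \cdot 13 \cdot 3 = \left(-1057\right) 39 = -41223$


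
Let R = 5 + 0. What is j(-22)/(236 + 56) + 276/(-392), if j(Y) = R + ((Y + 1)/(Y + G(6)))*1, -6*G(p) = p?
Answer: -112519/164542 ≈ -0.68383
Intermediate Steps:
G(p) = -p/6
R = 5
j(Y) = 5 + (1 + Y)/(-1 + Y) (j(Y) = 5 + ((Y + 1)/(Y - ⅙*6))*1 = 5 + ((1 + Y)/(Y - 1))*1 = 5 + ((1 + Y)/(-1 + Y))*1 = 5 + (1 + Y)/(-1 + Y))
j(-22)/(236 + 56) + 276/(-392) = (2*(-2 + 3*(-22))/(-1 - 22))/(236 + 56) + 276/(-392) = (2*(-2 - 66)/(-23))/292 + 276*(-1/392) = (2*(-1/23)*(-68))*(1/292) - 69/98 = (136/23)*(1/292) - 69/98 = 34/1679 - 69/98 = -112519/164542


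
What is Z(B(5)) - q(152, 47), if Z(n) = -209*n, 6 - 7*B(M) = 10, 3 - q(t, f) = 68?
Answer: 1291/7 ≈ 184.43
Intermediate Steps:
q(t, f) = -65 (q(t, f) = 3 - 1*68 = 3 - 68 = -65)
B(M) = -4/7 (B(M) = 6/7 - ⅐*10 = 6/7 - 10/7 = -4/7)
Z(B(5)) - q(152, 47) = -209*(-4/7) - 1*(-65) = 836/7 + 65 = 1291/7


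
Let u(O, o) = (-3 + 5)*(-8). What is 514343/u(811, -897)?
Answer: -514343/16 ≈ -32146.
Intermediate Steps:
u(O, o) = -16 (u(O, o) = 2*(-8) = -16)
514343/u(811, -897) = 514343/(-16) = 514343*(-1/16) = -514343/16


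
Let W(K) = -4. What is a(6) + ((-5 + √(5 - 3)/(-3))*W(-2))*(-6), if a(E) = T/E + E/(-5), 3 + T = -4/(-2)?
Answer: -3641/30 - 8*√2 ≈ -132.68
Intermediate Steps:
T = -1 (T = -3 - 4/(-2) = -3 - 4*(-½) = -3 + 2 = -1)
a(E) = -1/E - E/5 (a(E) = -1/E + E/(-5) = -1/E + E*(-⅕) = -1/E - E/5)
a(6) + ((-5 + √(5 - 3)/(-3))*W(-2))*(-6) = (-1/6 - ⅕*6) + ((-5 + √(5 - 3)/(-3))*(-4))*(-6) = (-1*⅙ - 6/5) + ((-5 + √2*(-⅓))*(-4))*(-6) = (-⅙ - 6/5) + ((-5 - √2/3)*(-4))*(-6) = -41/30 + (20 + 4*√2/3)*(-6) = -41/30 + (-120 - 8*√2) = -3641/30 - 8*√2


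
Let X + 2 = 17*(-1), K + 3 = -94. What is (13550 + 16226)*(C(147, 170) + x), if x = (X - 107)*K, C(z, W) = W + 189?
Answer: 374611856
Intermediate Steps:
K = -97 (K = -3 - 94 = -97)
C(z, W) = 189 + W
X = -19 (X = -2 + 17*(-1) = -2 - 17 = -19)
x = 12222 (x = (-19 - 107)*(-97) = -126*(-97) = 12222)
(13550 + 16226)*(C(147, 170) + x) = (13550 + 16226)*((189 + 170) + 12222) = 29776*(359 + 12222) = 29776*12581 = 374611856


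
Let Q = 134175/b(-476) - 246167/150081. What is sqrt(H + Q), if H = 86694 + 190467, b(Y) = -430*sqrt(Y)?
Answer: sqrt(653840479324308838224264 + 3092918285510213895*I*sqrt(119))/1535928954 ≈ 526.46 + 0.013583*I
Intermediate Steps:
H = 277161
Q = -246167/150081 + 26835*I*sqrt(119)/20468 (Q = 134175/((-860*I*sqrt(119))) - 246167/150081 = 134175*(I*sqrt(119)/102340) - 246167/150081 = 26835*I*sqrt(119)/20468 - 246167/150081 = -246167/150081 + 26835*I*sqrt(119)/20468 ≈ -1.6402 + 14.302*I)
sqrt(H + Q) = sqrt(277161 + (-246167/150081 + 26835*I*sqrt(119)/20468)) = sqrt(41596353874/150081 + 26835*I*sqrt(119)/20468)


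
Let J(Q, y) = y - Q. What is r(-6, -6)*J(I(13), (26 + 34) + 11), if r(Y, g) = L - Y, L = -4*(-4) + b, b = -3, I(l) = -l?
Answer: 1596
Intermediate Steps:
L = 13 (L = -4*(-4) - 3 = 16 - 3 = 13)
r(Y, g) = 13 - Y
r(-6, -6)*J(I(13), (26 + 34) + 11) = (13 - 1*(-6))*(((26 + 34) + 11) - (-1)*13) = (13 + 6)*((60 + 11) - 1*(-13)) = 19*(71 + 13) = 19*84 = 1596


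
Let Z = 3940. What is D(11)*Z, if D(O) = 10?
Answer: 39400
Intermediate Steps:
D(11)*Z = 10*3940 = 39400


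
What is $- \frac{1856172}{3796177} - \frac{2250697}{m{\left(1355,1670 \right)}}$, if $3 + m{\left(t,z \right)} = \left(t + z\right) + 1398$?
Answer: $- \frac{8552248465609}{16779102340} \approx -509.7$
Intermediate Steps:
$m{\left(t,z \right)} = 1395 + t + z$ ($m{\left(t,z \right)} = -3 + \left(\left(t + z\right) + 1398\right) = -3 + \left(1398 + t + z\right) = 1395 + t + z$)
$- \frac{1856172}{3796177} - \frac{2250697}{m{\left(1355,1670 \right)}} = - \frac{1856172}{3796177} - \frac{2250697}{1395 + 1355 + 1670} = \left(-1856172\right) \frac{1}{3796177} - \frac{2250697}{4420} = - \frac{1856172}{3796177} - \frac{2250697}{4420} = - \frac{8552248465609}{16779102340}$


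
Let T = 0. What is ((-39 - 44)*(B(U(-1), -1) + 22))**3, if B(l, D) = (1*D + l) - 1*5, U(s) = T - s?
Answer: -2809189531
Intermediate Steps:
U(s) = -s (U(s) = 0 - s = -s)
B(l, D) = -5 + D + l (B(l, D) = (D + l) - 5 = -5 + D + l)
((-39 - 44)*(B(U(-1), -1) + 22))**3 = ((-39 - 44)*((-5 - 1 - 1*(-1)) + 22))**3 = (-83*((-5 - 1 + 1) + 22))**3 = (-83*(-5 + 22))**3 = (-83*17)**3 = (-1411)**3 = -2809189531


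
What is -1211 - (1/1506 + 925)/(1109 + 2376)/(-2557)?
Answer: -16251841879019/13420184370 ≈ -1211.0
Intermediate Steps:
-1211 - (1/1506 + 925)/(1109 + 2376)/(-2557) = -1211 - (1/1506 + 925)/3485*(-1)/2557 = -1211 - (1393051/1506)*(1/3485)*(-1)/2557 = -1211 - 1393051*(-1)/(5248410*2557) = -1211 - 1*(-1393051/13420184370) = -1211 + 1393051/13420184370 = -16251841879019/13420184370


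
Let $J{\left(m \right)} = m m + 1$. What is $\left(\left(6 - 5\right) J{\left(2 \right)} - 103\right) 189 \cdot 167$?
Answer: $-3093174$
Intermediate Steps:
$J{\left(m \right)} = 1 + m^{2}$ ($J{\left(m \right)} = m^{2} + 1 = 1 + m^{2}$)
$\left(\left(6 - 5\right) J{\left(2 \right)} - 103\right) 189 \cdot 167 = \left(\left(6 - 5\right) \left(1 + 2^{2}\right) - 103\right) 189 \cdot 167 = \left(1 \left(1 + 4\right) - 103\right) 189 \cdot 167 = \left(1 \cdot 5 - 103\right) 189 \cdot 167 = \left(5 - 103\right) 189 \cdot 167 = \left(-98\right) 189 \cdot 167 = \left(-18522\right) 167 = -3093174$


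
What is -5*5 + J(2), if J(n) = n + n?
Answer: -21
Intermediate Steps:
J(n) = 2*n
-5*5 + J(2) = -5*5 + 2*2 = -25 + 4 = -21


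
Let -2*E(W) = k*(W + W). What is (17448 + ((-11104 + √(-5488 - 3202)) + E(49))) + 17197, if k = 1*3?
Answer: 23394 + I*√8690 ≈ 23394.0 + 93.22*I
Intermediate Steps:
k = 3
E(W) = -3*W (E(W) = -3*(W + W)/2 = -3*2*W/2 = -3*W)
(17448 + ((-11104 + √(-5488 - 3202)) + E(49))) + 17197 = (17448 + ((-11104 + √(-5488 - 3202)) - 3*49)) + 17197 = (17448 + ((-11104 + √(-8690)) - 147)) + 17197 = (17448 + ((-11104 + I*√8690) - 147)) + 17197 = (17448 + (-11251 + I*√8690)) + 17197 = (6197 + I*√8690) + 17197 = 23394 + I*√8690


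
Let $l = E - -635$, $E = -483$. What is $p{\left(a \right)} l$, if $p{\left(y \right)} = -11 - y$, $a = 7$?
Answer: $-2736$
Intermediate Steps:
$l = 152$ ($l = -483 - -635 = -483 + 635 = 152$)
$p{\left(a \right)} l = \left(-11 - 7\right) 152 = \left(-18\right) 152 = -2736$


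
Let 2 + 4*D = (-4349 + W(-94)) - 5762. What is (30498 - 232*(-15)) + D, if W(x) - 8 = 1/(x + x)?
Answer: 23651715/752 ≈ 31452.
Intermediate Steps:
W(x) = 8 + 1/(2*x) (W(x) = 8 + 1/(x + x) = 8 + 1/(2*x))
D = -1899741/752 (D = -1/2 + ((-4349 + (8 + (1/2)/(-94))) - 5762)/4 = -1/2 + ((-4349 + (8 + (1/2)*(-1/94))) - 5762)/4 = -1/2 + ((-4349 + (8 - 1/188)) - 5762)/4 = -1/2 + ((-4349 + 1503/188) - 5762)/4 = -1/2 + (-816109/188 - 5762)/4 = -1/2 + (1/4)*(-1899365/188) = -1/2 - 1899365/752 = -1899741/752 ≈ -2526.3)
(30498 - 232*(-15)) + D = (30498 - 232*(-15)) - 1899741/752 = (30498 + 3480) - 1899741/752 = 33978 - 1899741/752 = 23651715/752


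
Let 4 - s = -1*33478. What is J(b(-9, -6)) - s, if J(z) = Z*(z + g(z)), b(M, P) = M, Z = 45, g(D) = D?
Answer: -34292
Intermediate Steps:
s = 33482 (s = 4 - (-1)*33478 = 4 - 1*(-33478) = 4 + 33478 = 33482)
J(z) = 90*z (J(z) = 45*(z + z) = 45*(2*z) = 90*z)
J(b(-9, -6)) - s = 90*(-9) - 1*33482 = -810 - 33482 = -34292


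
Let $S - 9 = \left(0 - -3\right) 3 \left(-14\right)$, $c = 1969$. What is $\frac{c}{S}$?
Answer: $- \frac{1969}{117} \approx -16.829$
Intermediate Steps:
$S = -117$ ($S = 9 + \left(0 - -3\right) 3 \left(-14\right) = 9 + \left(0 + 3\right) 3 \left(-14\right) = 9 + 3 \cdot 3 \left(-14\right) = 9 + 9 \left(-14\right) = 9 - 126 = -117$)
$\frac{c}{S} = \frac{1969}{-117} = 1969 \left(- \frac{1}{117}\right) = - \frac{1969}{117}$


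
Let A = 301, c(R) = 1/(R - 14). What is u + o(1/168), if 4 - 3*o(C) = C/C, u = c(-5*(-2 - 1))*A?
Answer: 302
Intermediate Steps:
c(R) = 1/(-14 + R)
u = 301 (u = 301/(-14 - 5*(-2 - 1)) = 301/(-14 - 5*(-3)) = 301/(-14 + 15) = 301/1 = 1*301 = 301)
o(C) = 1 (o(C) = 4/3 - C/(3*C) = 4/3 - ⅓*1 = 4/3 - ⅓ = 1)
u + o(1/168) = 301 + 1 = 302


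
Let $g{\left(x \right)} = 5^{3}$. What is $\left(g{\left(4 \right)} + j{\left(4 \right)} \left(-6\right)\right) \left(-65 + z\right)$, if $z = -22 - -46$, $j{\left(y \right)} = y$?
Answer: $-4141$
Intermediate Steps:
$g{\left(x \right)} = 125$
$z = 24$ ($z = -22 + 46 = 24$)
$\left(g{\left(4 \right)} + j{\left(4 \right)} \left(-6\right)\right) \left(-65 + z\right) = \left(125 + 4 \left(-6\right)\right) \left(-65 + 24\right) = \left(125 - 24\right) \left(-41\right) = 101 \left(-41\right) = -4141$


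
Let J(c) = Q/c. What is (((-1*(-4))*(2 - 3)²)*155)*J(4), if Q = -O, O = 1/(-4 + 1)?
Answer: 155/3 ≈ 51.667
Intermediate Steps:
O = -⅓ (O = 1/(-3) = -⅓ ≈ -0.33333)
Q = ⅓ (Q = -1*(-⅓) = ⅓ ≈ 0.33333)
J(c) = 1/(3*c)
(((-1*(-4))*(2 - 3)²)*155)*J(4) = (((-1*(-4))*(2 - 3)²)*155)*((⅓)/4) = ((4*(-1)²)*155)*((⅓)*(¼)) = ((4*1)*155)*(1/12) = (4*155)*(1/12) = 620*(1/12) = 155/3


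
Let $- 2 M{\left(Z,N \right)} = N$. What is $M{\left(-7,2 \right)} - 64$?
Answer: $-65$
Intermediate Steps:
$M{\left(Z,N \right)} = - \frac{N}{2}$
$M{\left(-7,2 \right)} - 64 = \left(- \frac{1}{2}\right) 2 - 64 = -1 - 64 = -65$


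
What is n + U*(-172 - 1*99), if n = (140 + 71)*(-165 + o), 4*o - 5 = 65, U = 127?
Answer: -131079/2 ≈ -65540.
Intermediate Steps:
o = 35/2 (o = 5/4 + (¼)*65 = 5/4 + 65/4 = 35/2 ≈ 17.500)
n = -62245/2 (n = (140 + 71)*(-165 + 35/2) = 211*(-295/2) = -62245/2 ≈ -31123.)
n + U*(-172 - 1*99) = -62245/2 + 127*(-172 - 1*99) = -62245/2 + 127*(-172 - 99) = -62245/2 + 127*(-271) = -62245/2 - 34417 = -131079/2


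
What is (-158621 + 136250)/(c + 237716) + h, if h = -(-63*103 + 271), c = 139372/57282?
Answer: 42334572738145/6808493642 ≈ 6217.9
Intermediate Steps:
c = 69686/28641 (c = 139372*(1/57282) = 69686/28641 ≈ 2.4331)
h = 6218 (h = -(-6489 + 271) = -1*(-6218) = 6218)
(-158621 + 136250)/(c + 237716) + h = (-158621 + 136250)/(69686/28641 + 237716) + 6218 = -22371/6808493642/28641 + 6218 = -22371*28641/6808493642 + 6218 = -640727811/6808493642 + 6218 = 42334572738145/6808493642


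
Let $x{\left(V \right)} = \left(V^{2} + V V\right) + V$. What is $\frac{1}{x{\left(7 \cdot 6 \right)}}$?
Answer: $\frac{1}{3570} \approx 0.00028011$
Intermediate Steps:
$x{\left(V \right)} = V + 2 V^{2}$ ($x{\left(V \right)} = \left(V^{2} + V^{2}\right) + V = 2 V^{2} + V = V + 2 V^{2}$)
$\frac{1}{x{\left(7 \cdot 6 \right)}} = \frac{1}{7 \cdot 6 \left(1 + 2 \cdot 7 \cdot 6\right)} = \frac{1}{42 \left(1 + 2 \cdot 42\right)} = \frac{1}{42 \left(1 + 84\right)} = \frac{1}{42 \cdot 85} = \frac{1}{3570}$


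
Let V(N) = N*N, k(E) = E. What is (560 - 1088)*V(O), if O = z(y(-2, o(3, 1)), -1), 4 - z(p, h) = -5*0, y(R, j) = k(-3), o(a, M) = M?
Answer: -8448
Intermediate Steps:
y(R, j) = -3
z(p, h) = 4 (z(p, h) = 4 - (-5)*0 = 4 - 1*0 = 4 + 0 = 4)
O = 4
V(N) = N²
(560 - 1088)*V(O) = (560 - 1088)*4² = -528*16 = -8448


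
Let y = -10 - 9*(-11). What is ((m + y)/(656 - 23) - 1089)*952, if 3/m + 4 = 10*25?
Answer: -8967575820/8651 ≈ -1.0366e+6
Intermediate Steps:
y = 89 (y = -10 + 99 = 89)
m = 1/82 (m = 3/(-4 + 10*25) = 3/(-4 + 250) = 3/246 = 3*(1/246) = 1/82 ≈ 0.012195)
((m + y)/(656 - 23) - 1089)*952 = ((1/82 + 89)/(656 - 23) - 1089)*952 = ((7299/82)/633 - 1089)*952 = ((7299/82)*(1/633) - 1089)*952 = (2433/17302 - 1089)*952 = -18839445/17302*952 = -8967575820/8651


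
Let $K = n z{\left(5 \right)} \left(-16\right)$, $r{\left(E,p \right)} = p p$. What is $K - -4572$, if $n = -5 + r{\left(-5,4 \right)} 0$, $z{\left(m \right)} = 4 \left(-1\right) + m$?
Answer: $4652$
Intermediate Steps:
$r{\left(E,p \right)} = p^{2}$
$z{\left(m \right)} = -4 + m$
$n = -5$ ($n = -5 + 4^{2} \cdot 0 = -5 + 16 \cdot 0 = -5 + 0 = -5$)
$K = 80$ ($K = - 5 \left(-4 + 5\right) \left(-16\right) = \left(-5\right) 1 \left(-16\right) = \left(-5\right) \left(-16\right) = 80$)
$K - -4572 = 80 - -4572 = 80 + 4572 = 4652$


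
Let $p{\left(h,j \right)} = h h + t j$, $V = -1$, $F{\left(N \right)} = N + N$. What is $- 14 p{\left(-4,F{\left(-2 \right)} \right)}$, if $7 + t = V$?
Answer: $-672$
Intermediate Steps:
$F{\left(N \right)} = 2 N$
$t = -8$ ($t = -7 - 1 = -8$)
$p{\left(h,j \right)} = h^{2} - 8 j$ ($p{\left(h,j \right)} = h h - 8 j = h^{2} - 8 j$)
$- 14 p{\left(-4,F{\left(-2 \right)} \right)} = - 14 \left(\left(-4\right)^{2} - 8 \cdot 2 \left(-2\right)\right) = - 14 \left(16 - -32\right) = - 14 \left(16 + 32\right) = \left(-14\right) 48 = -672$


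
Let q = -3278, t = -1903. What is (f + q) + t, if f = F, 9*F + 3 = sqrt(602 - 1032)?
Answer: -15544/3 + I*sqrt(430)/9 ≈ -5181.3 + 2.3041*I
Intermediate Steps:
F = -1/3 + I*sqrt(430)/9 (F = -1/3 + sqrt(602 - 1032)/9 = -1/3 + sqrt(-430)/9 = -1/3 + (I*sqrt(430))/9 = -1/3 + I*sqrt(430)/9 ≈ -0.33333 + 2.3041*I)
f = -1/3 + I*sqrt(430)/9 ≈ -0.33333 + 2.3041*I
(f + q) + t = ((-1/3 + I*sqrt(430)/9) - 3278) - 1903 = (-9835/3 + I*sqrt(430)/9) - 1903 = -15544/3 + I*sqrt(430)/9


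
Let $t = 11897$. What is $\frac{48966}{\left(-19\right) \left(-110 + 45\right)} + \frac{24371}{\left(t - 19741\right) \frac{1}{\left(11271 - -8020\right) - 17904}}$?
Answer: $- \frac{41362093291}{9687340} \approx -4269.7$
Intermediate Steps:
$\frac{48966}{\left(-19\right) \left(-110 + 45\right)} + \frac{24371}{\left(t - 19741\right) \frac{1}{\left(11271 - -8020\right) - 17904}} = \frac{48966}{\left(-19\right) \left(-110 + 45\right)} + \frac{24371}{\left(11897 - 19741\right) \frac{1}{\left(11271 - -8020\right) - 17904}} = \frac{48966}{\left(-19\right) \left(-65\right)} + \frac{24371}{\left(11897 - 19741\right) \frac{1}{\left(11271 + 8020\right) - 17904}} = \frac{48966}{1235} + \frac{24371}{\left(11897 - 19741\right) \frac{1}{19291 - 17904}} = 48966 \cdot \frac{1}{1235} + \frac{24371}{\left(-7844\right) \frac{1}{1387}} = \frac{48966}{1235} + \frac{24371}{\left(-7844\right) \frac{1}{1387}} = \frac{48966}{1235} + \frac{24371}{- \frac{7844}{1387}} = \frac{48966}{1235} + 24371 \left(- \frac{1387}{7844}\right) = \frac{48966}{1235} - \frac{33802577}{7844} = - \frac{41362093291}{9687340}$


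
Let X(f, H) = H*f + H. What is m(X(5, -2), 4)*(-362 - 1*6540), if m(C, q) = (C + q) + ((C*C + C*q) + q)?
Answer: -634984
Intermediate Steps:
X(f, H) = H + H*f
m(C, q) = C + C**2 + 2*q + C*q (m(C, q) = (C + q) + ((C**2 + C*q) + q) = (C + q) + (q + C**2 + C*q) = C + C**2 + 2*q + C*q)
m(X(5, -2), 4)*(-362 - 1*6540) = (-2*(1 + 5) + (-2*(1 + 5))**2 + 2*4 - 2*(1 + 5)*4)*(-362 - 1*6540) = (-2*6 + (-2*6)**2 + 8 - 2*6*4)*(-362 - 6540) = (-12 + (-12)**2 + 8 - 12*4)*(-6902) = (-12 + 144 + 8 - 48)*(-6902) = 92*(-6902) = -634984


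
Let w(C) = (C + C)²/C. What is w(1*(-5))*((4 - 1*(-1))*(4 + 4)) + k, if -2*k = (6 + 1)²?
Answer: -1649/2 ≈ -824.50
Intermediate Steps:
k = -49/2 (k = -(6 + 1)²/2 = -½*7² = -½*49 = -49/2 ≈ -24.500)
w(C) = 4*C (w(C) = (2*C)²/C = (4*C²)/C = 4*C)
w(1*(-5))*((4 - 1*(-1))*(4 + 4)) + k = (4*(1*(-5)))*((4 - 1*(-1))*(4 + 4)) - 49/2 = (4*(-5))*((4 + 1)*8) - 49/2 = -100*8 - 49/2 = -20*40 - 49/2 = -800 - 49/2 = -1649/2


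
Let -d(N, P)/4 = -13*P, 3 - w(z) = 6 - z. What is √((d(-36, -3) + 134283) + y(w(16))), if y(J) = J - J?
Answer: 3*√14903 ≈ 366.23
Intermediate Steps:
w(z) = -3 + z (w(z) = 3 - (6 - z) = 3 + (-6 + z) = -3 + z)
d(N, P) = 52*P (d(N, P) = -(-52)*P = 52*P)
y(J) = 0
√((d(-36, -3) + 134283) + y(w(16))) = √((52*(-3) + 134283) + 0) = √((-156 + 134283) + 0) = √(134127 + 0) = √134127 = 3*√14903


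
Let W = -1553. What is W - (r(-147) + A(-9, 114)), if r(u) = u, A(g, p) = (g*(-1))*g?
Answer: -1325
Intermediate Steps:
A(g, p) = -g**2 (A(g, p) = (-g)*g = -g**2)
W - (r(-147) + A(-9, 114)) = -1553 - (-147 - 1*(-9)**2) = -1553 - (-147 - 1*81) = -1553 - (-147 - 81) = -1553 - 1*(-228) = -1553 + 228 = -1325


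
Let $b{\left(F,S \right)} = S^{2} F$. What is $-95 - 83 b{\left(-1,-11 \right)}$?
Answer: $9948$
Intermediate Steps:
$b{\left(F,S \right)} = F S^{2}$
$-95 - 83 b{\left(-1,-11 \right)} = -95 - 83 \left(- \left(-11\right)^{2}\right) = -95 - 83 \left(\left(-1\right) 121\right) = -95 - -10043 = -95 + 10043 = 9948$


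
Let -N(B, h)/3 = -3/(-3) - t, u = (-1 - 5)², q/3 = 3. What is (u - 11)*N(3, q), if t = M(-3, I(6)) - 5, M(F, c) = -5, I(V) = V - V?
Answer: -825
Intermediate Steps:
q = 9 (q = 3*3 = 9)
I(V) = 0
u = 36 (u = (-6)² = 36)
t = -10 (t = -5 - 5 = -10)
N(B, h) = -33 (N(B, h) = -3*(-3/(-3) - 1*(-10)) = -3*(-3*(-⅓) + 10) = -3*(1 + 10) = -3*11 = -33)
(u - 11)*N(3, q) = (36 - 11)*(-33) = 25*(-33) = -825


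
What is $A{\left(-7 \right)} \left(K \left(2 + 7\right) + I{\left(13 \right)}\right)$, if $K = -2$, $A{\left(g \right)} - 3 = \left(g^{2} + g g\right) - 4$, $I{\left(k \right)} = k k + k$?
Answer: $15908$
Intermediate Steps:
$I{\left(k \right)} = k + k^{2}$ ($I{\left(k \right)} = k^{2} + k = k + k^{2}$)
$A{\left(g \right)} = -1 + 2 g^{2}$ ($A{\left(g \right)} = 3 - \left(4 - g^{2} - g g\right) = 3 + \left(\left(g^{2} + g^{2}\right) - 4\right) = 3 + \left(2 g^{2} - 4\right) = 3 + \left(-4 + 2 g^{2}\right) = -1 + 2 g^{2}$)
$A{\left(-7 \right)} \left(K \left(2 + 7\right) + I{\left(13 \right)}\right) = \left(-1 + 2 \left(-7\right)^{2}\right) \left(- 2 \left(2 + 7\right) + 13 \left(1 + 13\right)\right) = \left(-1 + 2 \cdot 49\right) \left(\left(-2\right) 9 + 13 \cdot 14\right) = \left(-1 + 98\right) \left(-18 + 182\right) = 97 \cdot 164 = 15908$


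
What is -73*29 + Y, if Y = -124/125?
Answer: -264749/125 ≈ -2118.0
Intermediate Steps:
Y = -124/125 (Y = -124*1/125 = -124/125 ≈ -0.99200)
-73*29 + Y = -73*29 - 124/125 = -2117 - 124/125 = -264749/125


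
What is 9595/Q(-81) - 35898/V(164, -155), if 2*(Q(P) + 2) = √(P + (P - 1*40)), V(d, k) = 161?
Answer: -10092062/17549 - 9595*I*√202/109 ≈ -575.08 - 1251.1*I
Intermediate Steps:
Q(P) = -2 + √(-40 + 2*P)/2 (Q(P) = -2 + √(P + (P - 1*40))/2 = -2 + √(P + (P - 40))/2 = -2 + √(P + (-40 + P))/2 = -2 + √(-40 + 2*P)/2)
9595/Q(-81) - 35898/V(164, -155) = 9595/(-2 + √(-40 + 2*(-81))/2) - 35898/161 = 9595/(-2 + √(-40 - 162)/2) - 35898*1/161 = 9595/(-2 + √(-202)/2) - 35898/161 = 9595/(-2 + (I*√202)/2) - 35898/161 = 9595/(-2 + I*√202/2) - 35898/161 = -35898/161 + 9595/(-2 + I*√202/2)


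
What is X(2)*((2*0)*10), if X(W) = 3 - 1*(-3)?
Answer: 0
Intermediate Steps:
X(W) = 6 (X(W) = 3 + 3 = 6)
X(2)*((2*0)*10) = 6*((2*0)*10) = 6*(0*10) = 6*0 = 0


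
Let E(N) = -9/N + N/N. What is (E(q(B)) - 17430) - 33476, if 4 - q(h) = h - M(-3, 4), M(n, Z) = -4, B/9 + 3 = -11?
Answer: -712671/14 ≈ -50905.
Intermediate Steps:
B = -126 (B = -27 + 9*(-11) = -27 - 99 = -126)
q(h) = -h (q(h) = 4 - (h - 1*(-4)) = 4 - (h + 4) = 4 - (4 + h) = 4 + (-4 - h) = -h)
E(N) = 1 - 9/N (E(N) = -9/N + 1 = 1 - 9/N)
(E(q(B)) - 17430) - 33476 = ((-9 - 1*(-126))/((-1*(-126))) - 17430) - 33476 = ((-9 + 126)/126 - 17430) - 33476 = ((1/126)*117 - 17430) - 33476 = (13/14 - 17430) - 33476 = -244007/14 - 33476 = -712671/14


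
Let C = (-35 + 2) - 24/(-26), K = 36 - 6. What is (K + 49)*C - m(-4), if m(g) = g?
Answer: -32891/13 ≈ -2530.1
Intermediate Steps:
K = 30
C = -417/13 (C = -33 - 24*(-1/26) = -33 + 12/13 = -417/13 ≈ -32.077)
(K + 49)*C - m(-4) = (30 + 49)*(-417/13) - 1*(-4) = 79*(-417/13) + 4 = -32943/13 + 4 = -32891/13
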